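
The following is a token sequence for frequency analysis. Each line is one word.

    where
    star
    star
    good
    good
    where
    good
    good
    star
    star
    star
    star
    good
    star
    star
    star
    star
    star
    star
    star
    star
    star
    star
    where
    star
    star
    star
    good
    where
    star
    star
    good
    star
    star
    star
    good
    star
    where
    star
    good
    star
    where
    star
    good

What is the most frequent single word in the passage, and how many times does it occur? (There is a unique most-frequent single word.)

"star", 28 times

Unigram frequencies (highest first):
  star: 28
  good: 10
  where: 6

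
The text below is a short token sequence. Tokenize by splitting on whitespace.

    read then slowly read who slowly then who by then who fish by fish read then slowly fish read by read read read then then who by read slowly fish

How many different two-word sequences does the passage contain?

19

30 tokens → 29 bigram windows in total.
Repeated bigrams (each contributes count−1 duplicates):
  read then: 3
  then who: 3
  by read: 2
  fish read: 2
  read read: 2
  slowly fish: 2
  then slowly: 2
  who by: 2
10 duplicate windows → 29 − 10 = 19 distinct.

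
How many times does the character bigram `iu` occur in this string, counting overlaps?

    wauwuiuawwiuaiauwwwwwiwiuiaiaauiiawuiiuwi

4

Sliding a length-2 window over the 41 characters (40 positions):
  position 6–7: iu
  position 11–12: iu
  position 24–25: iu
  position 38–39: iu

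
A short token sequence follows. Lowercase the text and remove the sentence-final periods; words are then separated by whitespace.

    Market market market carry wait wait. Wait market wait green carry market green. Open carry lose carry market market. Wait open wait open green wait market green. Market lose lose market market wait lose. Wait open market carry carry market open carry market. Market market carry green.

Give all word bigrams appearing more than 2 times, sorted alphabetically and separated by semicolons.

Bigram counts meeting the condition (more than 2 times):
  carry market: 4
  market carry: 3
  market market: 6
  market wait: 3
  wait open: 3

carry market; market carry; market market; market wait; wait open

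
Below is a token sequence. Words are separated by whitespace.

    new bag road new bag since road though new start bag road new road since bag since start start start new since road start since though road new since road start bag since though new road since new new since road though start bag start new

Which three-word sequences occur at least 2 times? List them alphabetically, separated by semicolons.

Trigram counts meeting the condition (at least 2 times):
  bag road new: 2
  new road since: 2
  new since road: 3
  since road start: 2
  since road though: 2

bag road new; new road since; new since road; since road start; since road though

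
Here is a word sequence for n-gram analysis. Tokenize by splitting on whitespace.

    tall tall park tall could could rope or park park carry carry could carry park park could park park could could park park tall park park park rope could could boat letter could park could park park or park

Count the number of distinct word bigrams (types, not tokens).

22

39 tokens → 38 bigram windows in total.
Repeated bigrams (each contributes count−1 duplicates):
  park park: 7
  could park: 4
  could could: 3
  park could: 3
  or park: 2
  park tall: 2
  tall park: 2
16 duplicate windows → 38 − 16 = 22 distinct.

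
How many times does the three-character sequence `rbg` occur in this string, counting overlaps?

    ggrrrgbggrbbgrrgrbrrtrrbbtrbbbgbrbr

0

Sliding a length-3 window over the 35 characters (33 positions):
  (no match at any position)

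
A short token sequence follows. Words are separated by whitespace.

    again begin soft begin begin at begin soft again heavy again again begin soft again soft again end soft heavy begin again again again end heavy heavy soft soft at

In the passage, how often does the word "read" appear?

0

Scanning the 30 tokens for "read":
  (none found)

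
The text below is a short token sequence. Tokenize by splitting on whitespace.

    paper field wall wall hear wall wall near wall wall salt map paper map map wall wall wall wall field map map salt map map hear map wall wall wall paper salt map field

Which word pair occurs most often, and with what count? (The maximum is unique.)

Bigram frequencies (highest first):
  wall wall: 8
  salt map: 3
  map map: 3
  map wall: 2
  paper field: 1
  field wall: 1
  … (15 more, each ≤ 1)

"wall wall", 8 times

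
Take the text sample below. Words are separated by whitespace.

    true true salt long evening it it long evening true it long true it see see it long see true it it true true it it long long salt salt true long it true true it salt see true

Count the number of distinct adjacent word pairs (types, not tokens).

24

39 tokens → 38 bigram windows in total.
Repeated bigrams (each contributes count−1 duplicates):
  true it: 5
  it long: 4
  it it: 3
  true true: 3
  it true: 2
  long evening: 2
  see true: 2
14 duplicate windows → 38 − 14 = 24 distinct.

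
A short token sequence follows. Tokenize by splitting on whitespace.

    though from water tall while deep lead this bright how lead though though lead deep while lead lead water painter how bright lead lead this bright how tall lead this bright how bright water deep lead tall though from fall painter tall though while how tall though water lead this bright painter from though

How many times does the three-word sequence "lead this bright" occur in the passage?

Scanning the 52 overlapping trigram windows for "lead this bright":
  position 7–9: lead this bright
  position 24–26: lead this bright
  position 29–31: lead this bright
  position 49–51: lead this bright

4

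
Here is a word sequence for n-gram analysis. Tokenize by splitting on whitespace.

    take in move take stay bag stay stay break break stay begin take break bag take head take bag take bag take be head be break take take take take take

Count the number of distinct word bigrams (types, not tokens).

24

31 tokens → 30 bigram windows in total.
Repeated bigrams (each contributes count−1 duplicates):
  take take: 4
  bag take: 3
  take bag: 2
6 duplicate windows → 30 − 6 = 24 distinct.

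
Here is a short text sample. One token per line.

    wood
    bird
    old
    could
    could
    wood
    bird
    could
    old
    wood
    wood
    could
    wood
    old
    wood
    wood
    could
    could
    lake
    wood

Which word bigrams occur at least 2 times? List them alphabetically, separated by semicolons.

Bigram counts meeting the condition (at least 2 times):
  could could: 2
  could wood: 2
  old wood: 2
  wood bird: 2
  wood could: 2
  wood wood: 2

could could; could wood; old wood; wood bird; wood could; wood wood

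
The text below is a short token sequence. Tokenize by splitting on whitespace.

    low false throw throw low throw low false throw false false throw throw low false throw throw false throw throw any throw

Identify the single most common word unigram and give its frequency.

"throw", 11 times

Unigram frequencies (highest first):
  throw: 11
  false: 6
  low: 4
  any: 1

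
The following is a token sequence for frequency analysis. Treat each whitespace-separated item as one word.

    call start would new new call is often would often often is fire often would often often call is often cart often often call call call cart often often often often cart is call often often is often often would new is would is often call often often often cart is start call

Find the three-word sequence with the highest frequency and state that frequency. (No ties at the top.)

"often often often", 3 times

Trigram frequencies (highest first):
  often often often: 3
  call is often: 2
  often would often: 2
  would often often: 2
  often often is: 2
  often often call: 2
  … (34 more, each ≤ 2)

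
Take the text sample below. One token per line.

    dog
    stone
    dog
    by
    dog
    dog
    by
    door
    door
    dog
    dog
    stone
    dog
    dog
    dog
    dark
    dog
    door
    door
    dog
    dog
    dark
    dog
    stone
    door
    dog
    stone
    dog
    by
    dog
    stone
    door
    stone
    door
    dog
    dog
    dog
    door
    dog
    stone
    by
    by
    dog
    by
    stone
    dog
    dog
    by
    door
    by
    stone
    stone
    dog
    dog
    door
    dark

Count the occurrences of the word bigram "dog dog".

9

Scanning the 55 overlapping bigram windows for "dog dog":
  position 5–6: dog dog
  position 10–11: dog dog
  position 13–14: dog dog
  position 14–15: dog dog
  position 20–21: dog dog
  position 35–36: dog dog
  position 36–37: dog dog
  position 46–47: dog dog
  position 53–54: dog dog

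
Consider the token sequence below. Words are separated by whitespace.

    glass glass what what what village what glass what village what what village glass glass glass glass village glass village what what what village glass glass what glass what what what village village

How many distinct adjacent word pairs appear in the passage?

9

33 tokens → 32 bigram windows in total.
Repeated bigrams (each contributes count−1 duplicates):
  what what: 7
  glass glass: 5
  what village: 5
  glass what: 4
  village glass: 3
  village what: 3
  glass village: 2
  what glass: 2
23 duplicate windows → 32 − 23 = 9 distinct.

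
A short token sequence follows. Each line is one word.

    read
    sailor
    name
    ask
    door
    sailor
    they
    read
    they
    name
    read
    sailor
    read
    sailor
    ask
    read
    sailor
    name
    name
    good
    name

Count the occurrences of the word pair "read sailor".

Scanning the 20 overlapping bigram windows for "read sailor":
  position 1–2: read sailor
  position 11–12: read sailor
  position 13–14: read sailor
  position 16–17: read sailor

4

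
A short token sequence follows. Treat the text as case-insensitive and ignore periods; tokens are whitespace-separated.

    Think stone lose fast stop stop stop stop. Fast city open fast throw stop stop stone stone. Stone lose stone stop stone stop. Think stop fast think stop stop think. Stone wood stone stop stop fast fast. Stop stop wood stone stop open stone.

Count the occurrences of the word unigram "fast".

Scanning the 44 tokens for "fast":
  position 4: fast
  position 9: fast
  position 12: fast
  position 26: fast
  position 36: fast
  position 37: fast

6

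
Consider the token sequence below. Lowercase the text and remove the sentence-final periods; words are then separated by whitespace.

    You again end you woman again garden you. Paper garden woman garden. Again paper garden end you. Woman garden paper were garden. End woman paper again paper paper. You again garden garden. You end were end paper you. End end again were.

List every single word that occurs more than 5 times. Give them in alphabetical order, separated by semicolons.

again; end; garden; paper; you

Unigram counts meeting the condition (more than 5 times):
  again: 6
  end: 7
  garden: 8
  paper: 7
  you: 7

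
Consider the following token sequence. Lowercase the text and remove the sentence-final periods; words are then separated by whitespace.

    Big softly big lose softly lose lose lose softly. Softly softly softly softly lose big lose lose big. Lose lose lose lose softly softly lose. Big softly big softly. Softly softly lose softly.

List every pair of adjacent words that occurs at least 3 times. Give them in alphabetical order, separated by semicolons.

Bigram counts meeting the condition (at least 3 times):
  big lose: 3
  big softly: 3
  lose big: 3
  lose lose: 6
  lose softly: 4
  softly lose: 4
  softly softly: 7

big lose; big softly; lose big; lose lose; lose softly; softly lose; softly softly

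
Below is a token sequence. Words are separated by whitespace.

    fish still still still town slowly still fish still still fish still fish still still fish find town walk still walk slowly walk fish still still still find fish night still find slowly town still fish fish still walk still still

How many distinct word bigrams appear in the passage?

22

41 tokens → 40 bigram windows in total.
Repeated bigrams (each contributes count−1 duplicates):
  still still: 7
  fish still: 6
  still fish: 5
  still find: 2
  still walk: 2
  walk still: 2
18 duplicate windows → 40 − 18 = 22 distinct.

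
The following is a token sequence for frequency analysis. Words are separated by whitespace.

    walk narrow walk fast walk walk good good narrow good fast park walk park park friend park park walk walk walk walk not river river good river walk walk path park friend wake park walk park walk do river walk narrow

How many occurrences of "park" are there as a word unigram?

8

Scanning the 41 tokens for "park":
  position 12: park
  position 14: park
  position 15: park
  position 17: park
  position 18: park
  position 31: park
  position 34: park
  position 36: park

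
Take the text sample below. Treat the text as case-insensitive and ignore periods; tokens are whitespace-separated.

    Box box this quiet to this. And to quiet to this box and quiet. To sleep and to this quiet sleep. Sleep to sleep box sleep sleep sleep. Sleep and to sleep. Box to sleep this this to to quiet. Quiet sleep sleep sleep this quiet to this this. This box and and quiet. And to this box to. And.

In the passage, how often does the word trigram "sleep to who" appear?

0

Scanning the 58 overlapping trigram windows for "sleep to who":
  (none found)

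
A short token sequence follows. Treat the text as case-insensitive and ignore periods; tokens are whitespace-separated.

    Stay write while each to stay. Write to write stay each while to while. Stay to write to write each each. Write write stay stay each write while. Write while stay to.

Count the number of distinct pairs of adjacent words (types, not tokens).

20

32 tokens → 31 bigram windows in total.
Repeated bigrams (each contributes count−1 duplicates):
  to write: 3
  write while: 3
  each write: 2
  stay each: 2
  stay to: 2
  stay write: 2
  while stay: 2
  write stay: 2
  … (1 more repeated)
11 duplicate windows → 31 − 11 = 20 distinct.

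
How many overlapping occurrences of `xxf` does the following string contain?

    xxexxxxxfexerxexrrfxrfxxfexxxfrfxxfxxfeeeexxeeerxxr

5

Sliding a length-3 window over the 51 characters (49 positions):
  position 7–9: xxf
  position 23–25: xxf
  position 28–30: xxf
  position 33–35: xxf
  position 36–38: xxf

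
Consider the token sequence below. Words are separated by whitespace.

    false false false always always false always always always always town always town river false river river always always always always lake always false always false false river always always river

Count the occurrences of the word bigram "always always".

Scanning the 30 overlapping bigram windows for "always always":
  position 4–5: always always
  position 7–8: always always
  position 8–9: always always
  position 9–10: always always
  position 18–19: always always
  position 19–20: always always
  position 20–21: always always
  position 29–30: always always

8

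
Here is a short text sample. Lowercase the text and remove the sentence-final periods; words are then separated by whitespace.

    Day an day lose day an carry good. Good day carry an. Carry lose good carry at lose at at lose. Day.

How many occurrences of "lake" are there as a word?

0

Scanning the 22 tokens for "lake":
  (none found)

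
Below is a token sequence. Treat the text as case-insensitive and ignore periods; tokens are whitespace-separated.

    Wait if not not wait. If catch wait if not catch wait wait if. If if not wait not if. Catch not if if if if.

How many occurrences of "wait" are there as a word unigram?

Scanning the 26 tokens for "wait":
  position 1: wait
  position 5: wait
  position 8: wait
  position 12: wait
  position 13: wait
  position 18: wait

6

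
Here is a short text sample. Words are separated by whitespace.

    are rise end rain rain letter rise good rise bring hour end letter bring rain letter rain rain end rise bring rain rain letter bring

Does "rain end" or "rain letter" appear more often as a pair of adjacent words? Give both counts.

"rain letter" (3 vs 1)

"rain end": 1 occurrence
"rain letter": 3 occurrences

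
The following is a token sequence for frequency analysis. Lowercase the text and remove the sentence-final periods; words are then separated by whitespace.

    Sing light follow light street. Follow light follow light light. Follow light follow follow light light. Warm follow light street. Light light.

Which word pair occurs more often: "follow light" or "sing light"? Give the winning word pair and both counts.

"follow light": 6 occurrences
"sing light": 1 occurrence

"follow light" (6 vs 1)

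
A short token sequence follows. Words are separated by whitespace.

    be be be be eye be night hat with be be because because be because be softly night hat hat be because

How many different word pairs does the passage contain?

22 tokens → 21 bigram windows in total.
Repeated bigrams (each contributes count−1 duplicates):
  be be: 4
  be because: 3
  because be: 2
  night hat: 2
7 duplicate windows → 21 − 7 = 14 distinct.

14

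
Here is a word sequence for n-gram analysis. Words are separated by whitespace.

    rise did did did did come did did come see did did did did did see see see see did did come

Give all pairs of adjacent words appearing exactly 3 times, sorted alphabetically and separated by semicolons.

Bigram counts meeting the condition (exactly 3 times):
  did come: 3
  see see: 3

did come; see see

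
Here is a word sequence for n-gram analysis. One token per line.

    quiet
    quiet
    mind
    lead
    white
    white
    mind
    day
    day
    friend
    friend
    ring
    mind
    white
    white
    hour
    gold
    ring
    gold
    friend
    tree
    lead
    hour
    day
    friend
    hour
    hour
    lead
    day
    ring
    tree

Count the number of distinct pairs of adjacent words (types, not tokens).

28

31 tokens → 30 bigram windows in total.
Repeated bigrams (each contributes count−1 duplicates):
  day friend: 2
  white white: 2
2 duplicate windows → 30 − 2 = 28 distinct.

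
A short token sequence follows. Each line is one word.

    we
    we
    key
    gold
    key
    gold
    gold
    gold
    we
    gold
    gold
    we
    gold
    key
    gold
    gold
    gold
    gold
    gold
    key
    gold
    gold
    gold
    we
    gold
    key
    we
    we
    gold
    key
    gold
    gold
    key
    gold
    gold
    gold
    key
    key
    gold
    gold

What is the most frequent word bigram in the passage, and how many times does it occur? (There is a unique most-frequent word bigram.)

"gold gold", 13 times

Bigram frequencies (highest first):
  gold gold: 13
  key gold: 7
  gold key: 7
  we gold: 4
  gold we: 3
  we we: 2
  … (3 more, each ≤ 1)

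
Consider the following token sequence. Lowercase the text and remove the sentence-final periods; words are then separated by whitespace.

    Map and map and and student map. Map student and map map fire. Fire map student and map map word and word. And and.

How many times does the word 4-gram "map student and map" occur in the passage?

2

Scanning the 21 overlapping 4-gram windows for "map student and map":
  position 8–11: map student and map
  position 15–18: map student and map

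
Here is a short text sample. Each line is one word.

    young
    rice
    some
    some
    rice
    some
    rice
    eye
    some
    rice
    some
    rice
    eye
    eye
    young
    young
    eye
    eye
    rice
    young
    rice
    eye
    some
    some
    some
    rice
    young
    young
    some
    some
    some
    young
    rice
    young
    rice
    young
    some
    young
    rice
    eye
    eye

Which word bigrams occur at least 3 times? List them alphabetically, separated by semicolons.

eye eye; rice eye; rice some; rice young; some rice; some some; young rice

Bigram counts meeting the condition (at least 3 times):
  eye eye: 3
  rice eye: 4
  rice some: 3
  rice young: 4
  some rice: 5
  some some: 5
  young rice: 5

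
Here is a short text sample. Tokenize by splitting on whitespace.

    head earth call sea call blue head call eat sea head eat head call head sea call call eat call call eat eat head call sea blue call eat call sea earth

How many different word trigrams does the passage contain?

32 tokens → 30 trigram windows in total.
Repeated trigrams (each contributes count−1 duplicates):
  call call eat: 2
  call eat call: 2
  eat head call: 2
3 duplicate windows → 30 − 3 = 27 distinct.

27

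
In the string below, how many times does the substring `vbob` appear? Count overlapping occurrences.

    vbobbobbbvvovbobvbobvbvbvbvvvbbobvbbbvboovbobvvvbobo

5

Sliding a length-4 window over the 52 characters (49 positions):
  position 1–4: vbob
  position 13–16: vbob
  position 17–20: vbob
  position 42–45: vbob
  position 48–51: vbob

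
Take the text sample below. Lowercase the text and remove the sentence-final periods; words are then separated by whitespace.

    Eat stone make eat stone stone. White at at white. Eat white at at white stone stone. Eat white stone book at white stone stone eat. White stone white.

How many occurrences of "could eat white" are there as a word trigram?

0

Scanning the 27 overlapping trigram windows for "could eat white":
  (none found)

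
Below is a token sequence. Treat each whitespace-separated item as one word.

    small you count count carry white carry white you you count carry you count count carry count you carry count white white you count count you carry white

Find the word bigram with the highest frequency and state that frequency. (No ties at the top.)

Bigram frequencies (highest first):
  you count: 4
  count count: 3
  count carry: 3
  carry white: 3
  white you: 2
  carry count: 2
  … (8 more, each ≤ 2)

"you count", 4 times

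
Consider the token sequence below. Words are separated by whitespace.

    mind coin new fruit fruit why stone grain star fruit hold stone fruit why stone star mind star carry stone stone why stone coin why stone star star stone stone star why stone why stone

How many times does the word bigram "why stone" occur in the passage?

6

Scanning the 34 overlapping bigram windows for "why stone":
  position 6–7: why stone
  position 14–15: why stone
  position 22–23: why stone
  position 25–26: why stone
  position 32–33: why stone
  position 34–35: why stone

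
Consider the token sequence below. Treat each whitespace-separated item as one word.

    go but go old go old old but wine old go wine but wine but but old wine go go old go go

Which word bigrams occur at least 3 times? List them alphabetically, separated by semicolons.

go old; old go

Bigram counts meeting the condition (at least 3 times):
  go old: 3
  old go: 3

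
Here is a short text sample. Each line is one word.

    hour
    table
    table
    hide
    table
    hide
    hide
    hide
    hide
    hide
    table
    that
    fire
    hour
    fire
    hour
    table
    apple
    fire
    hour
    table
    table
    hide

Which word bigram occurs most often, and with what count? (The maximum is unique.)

"hide hide", 4 times

Bigram frequencies (highest first):
  hide hide: 4
  hour table: 3
  table hide: 3
  fire hour: 3
  table table: 2
  hide table: 2
  … (5 more, each ≤ 1)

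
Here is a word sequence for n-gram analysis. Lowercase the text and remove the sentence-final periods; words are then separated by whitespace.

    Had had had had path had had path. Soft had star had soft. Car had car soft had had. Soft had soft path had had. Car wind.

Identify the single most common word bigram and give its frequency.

Bigram frequencies (highest first):
  had had: 6
  soft had: 3
  had soft: 3
  had path: 2
  path had: 2
  had car: 2
  … (8 more, each ≤ 1)

"had had", 6 times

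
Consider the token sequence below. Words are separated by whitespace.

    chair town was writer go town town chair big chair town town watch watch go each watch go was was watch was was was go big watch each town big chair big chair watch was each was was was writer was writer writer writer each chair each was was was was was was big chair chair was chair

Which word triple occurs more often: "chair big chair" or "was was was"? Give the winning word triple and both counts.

"was was was" (6 vs 2)

"chair big chair": 2 occurrences
"was was was": 6 occurrences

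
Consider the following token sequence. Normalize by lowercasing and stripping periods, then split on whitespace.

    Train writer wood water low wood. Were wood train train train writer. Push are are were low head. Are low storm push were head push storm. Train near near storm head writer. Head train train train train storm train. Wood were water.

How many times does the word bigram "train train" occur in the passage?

Scanning the 41 overlapping bigram windows for "train train":
  position 9–10: train train
  position 10–11: train train
  position 34–35: train train
  position 35–36: train train
  position 36–37: train train

5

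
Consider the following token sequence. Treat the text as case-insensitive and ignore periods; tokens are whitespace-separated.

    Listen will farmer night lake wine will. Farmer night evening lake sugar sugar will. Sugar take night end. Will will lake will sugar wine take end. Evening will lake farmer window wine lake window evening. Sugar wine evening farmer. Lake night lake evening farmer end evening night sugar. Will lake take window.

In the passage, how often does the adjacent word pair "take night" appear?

1

Scanning the 51 overlapping bigram windows for "take night":
  position 16–17: take night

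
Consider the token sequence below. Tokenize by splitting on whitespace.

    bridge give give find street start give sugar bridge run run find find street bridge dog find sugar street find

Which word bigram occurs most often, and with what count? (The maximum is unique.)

"find street", 2 times

Bigram frequencies (highest first):
  find street: 2
  bridge give: 1
  give give: 1
  give find: 1
  street start: 1
  start give: 1
  … (12 more, each ≤ 1)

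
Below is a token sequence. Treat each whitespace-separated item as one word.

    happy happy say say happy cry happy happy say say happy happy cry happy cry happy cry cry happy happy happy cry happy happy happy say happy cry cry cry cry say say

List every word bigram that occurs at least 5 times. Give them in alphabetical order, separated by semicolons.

Bigram counts meeting the condition (at least 5 times):
  cry happy: 5
  happy cry: 6
  happy happy: 7

cry happy; happy cry; happy happy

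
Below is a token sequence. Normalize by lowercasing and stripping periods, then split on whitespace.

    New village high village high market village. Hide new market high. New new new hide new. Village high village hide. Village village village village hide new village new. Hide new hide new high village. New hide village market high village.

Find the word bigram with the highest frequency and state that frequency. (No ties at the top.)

"hide new", 5 times

Bigram frequencies (highest first):
  hide new: 5
  high village: 4
  new hide: 4
  new village: 3
  village high: 3
  village hide: 3
  … (11 more, each ≤ 3)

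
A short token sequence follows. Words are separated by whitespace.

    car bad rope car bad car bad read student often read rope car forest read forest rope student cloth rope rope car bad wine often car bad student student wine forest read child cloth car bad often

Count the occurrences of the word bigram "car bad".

Scanning the 36 overlapping bigram windows for "car bad":
  position 1–2: car bad
  position 4–5: car bad
  position 6–7: car bad
  position 22–23: car bad
  position 26–27: car bad
  position 35–36: car bad

6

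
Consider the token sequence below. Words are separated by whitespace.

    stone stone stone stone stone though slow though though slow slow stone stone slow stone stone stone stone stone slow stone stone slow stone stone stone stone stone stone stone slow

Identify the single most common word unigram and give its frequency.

Unigram frequencies (highest first):
  stone: 21
  slow: 7
  though: 3

"stone", 21 times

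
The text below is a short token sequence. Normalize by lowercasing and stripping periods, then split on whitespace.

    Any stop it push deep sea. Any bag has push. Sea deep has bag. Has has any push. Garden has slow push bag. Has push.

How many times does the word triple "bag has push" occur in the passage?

2

Scanning the 23 overlapping trigram windows for "bag has push":
  position 8–10: bag has push
  position 23–25: bag has push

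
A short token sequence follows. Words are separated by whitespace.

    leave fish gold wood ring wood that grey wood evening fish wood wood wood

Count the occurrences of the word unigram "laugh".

Scanning the 14 tokens for "laugh":
  (none found)

0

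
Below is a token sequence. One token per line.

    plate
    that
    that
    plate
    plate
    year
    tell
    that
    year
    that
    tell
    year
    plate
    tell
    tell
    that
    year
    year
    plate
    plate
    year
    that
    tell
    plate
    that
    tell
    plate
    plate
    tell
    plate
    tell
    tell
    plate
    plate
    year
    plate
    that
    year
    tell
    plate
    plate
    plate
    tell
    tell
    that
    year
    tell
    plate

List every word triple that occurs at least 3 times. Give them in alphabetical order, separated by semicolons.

Trigram counts meeting the condition (at least 3 times):
  plate plate year: 3
  plate tell tell: 3
  tell plate plate: 3
  tell that year: 3

plate plate year; plate tell tell; tell plate plate; tell that year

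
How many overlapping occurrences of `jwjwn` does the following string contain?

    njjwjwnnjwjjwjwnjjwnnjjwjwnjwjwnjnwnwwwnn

4

Sliding a length-5 window over the 41 characters (37 positions):
  position 3–7: jwjwn
  position 12–16: jwjwn
  position 23–27: jwjwn
  position 28–32: jwjwn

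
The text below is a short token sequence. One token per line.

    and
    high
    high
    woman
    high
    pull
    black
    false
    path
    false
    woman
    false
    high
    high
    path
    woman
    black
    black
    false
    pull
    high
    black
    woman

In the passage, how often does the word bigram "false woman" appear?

Scanning the 22 overlapping bigram windows for "false woman":
  position 10–11: false woman

1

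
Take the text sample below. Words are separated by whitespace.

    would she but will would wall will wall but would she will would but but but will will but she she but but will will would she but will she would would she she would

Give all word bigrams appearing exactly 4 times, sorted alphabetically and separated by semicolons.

Bigram counts meeting the condition (exactly 4 times):
  but will: 4
  would she: 4

but will; would she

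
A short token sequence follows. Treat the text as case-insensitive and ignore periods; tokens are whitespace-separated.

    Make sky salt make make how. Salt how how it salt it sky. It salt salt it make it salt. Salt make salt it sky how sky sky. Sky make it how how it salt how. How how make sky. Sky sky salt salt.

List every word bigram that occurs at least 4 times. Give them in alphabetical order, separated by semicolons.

Bigram counts meeting the condition (at least 4 times):
  how how: 4
  it salt: 4
  sky sky: 4

how how; it salt; sky sky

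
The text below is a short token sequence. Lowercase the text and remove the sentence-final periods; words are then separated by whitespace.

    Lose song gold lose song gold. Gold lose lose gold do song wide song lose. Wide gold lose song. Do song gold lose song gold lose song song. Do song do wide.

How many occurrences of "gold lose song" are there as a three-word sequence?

4

Scanning the 30 overlapping trigram windows for "gold lose song":
  position 3–5: gold lose song
  position 17–19: gold lose song
  position 22–24: gold lose song
  position 25–27: gold lose song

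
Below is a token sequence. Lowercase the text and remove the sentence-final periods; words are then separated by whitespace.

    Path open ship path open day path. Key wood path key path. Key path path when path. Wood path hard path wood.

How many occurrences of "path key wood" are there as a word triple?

1

Scanning the 20 overlapping trigram windows for "path key wood":
  position 7–9: path key wood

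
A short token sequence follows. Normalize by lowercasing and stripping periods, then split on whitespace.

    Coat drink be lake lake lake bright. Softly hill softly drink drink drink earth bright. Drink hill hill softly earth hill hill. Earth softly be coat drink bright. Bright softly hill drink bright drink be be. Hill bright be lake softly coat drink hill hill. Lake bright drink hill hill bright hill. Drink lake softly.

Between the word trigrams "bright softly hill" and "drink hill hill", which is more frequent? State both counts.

"bright softly hill": 2 occurrences
"drink hill hill": 3 occurrences

"drink hill hill" (3 vs 2)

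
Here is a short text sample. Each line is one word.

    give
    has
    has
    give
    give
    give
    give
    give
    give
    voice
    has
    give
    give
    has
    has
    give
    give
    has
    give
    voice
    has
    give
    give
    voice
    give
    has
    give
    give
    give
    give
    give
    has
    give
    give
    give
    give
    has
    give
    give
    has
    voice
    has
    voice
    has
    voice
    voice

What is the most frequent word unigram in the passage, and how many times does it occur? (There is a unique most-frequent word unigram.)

"give", 26 times

Unigram frequencies (highest first):
  give: 26
  has: 13
  voice: 7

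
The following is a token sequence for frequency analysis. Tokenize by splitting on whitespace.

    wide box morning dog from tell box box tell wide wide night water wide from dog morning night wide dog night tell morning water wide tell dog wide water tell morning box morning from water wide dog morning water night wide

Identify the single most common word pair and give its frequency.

Bigram frequencies (highest first):
  water wide: 3
  box morning: 2
  dog morning: 2
  night wide: 2
  wide dog: 2
  tell morning: 2
  … (26 more, each ≤ 2)

"water wide", 3 times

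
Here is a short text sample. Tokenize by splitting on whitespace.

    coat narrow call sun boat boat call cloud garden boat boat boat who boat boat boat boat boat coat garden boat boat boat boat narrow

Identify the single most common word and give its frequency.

Unigram frequencies (highest first):
  boat: 14
  coat: 2
  narrow: 2
  call: 2
  garden: 2
  sun: 1
  … (2 more, each ≤ 1)

"boat", 14 times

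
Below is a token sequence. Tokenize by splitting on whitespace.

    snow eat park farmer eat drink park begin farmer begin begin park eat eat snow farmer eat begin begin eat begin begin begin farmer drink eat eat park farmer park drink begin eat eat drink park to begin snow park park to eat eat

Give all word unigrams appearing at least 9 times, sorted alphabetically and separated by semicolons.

Unigram counts meeting the condition (at least 9 times):
  begin: 10
  eat: 12

begin; eat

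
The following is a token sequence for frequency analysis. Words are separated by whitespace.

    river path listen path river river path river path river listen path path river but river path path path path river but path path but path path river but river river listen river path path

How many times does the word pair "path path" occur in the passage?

7

Scanning the 34 overlapping bigram windows for "path path":
  position 12–13: path path
  position 17–18: path path
  position 18–19: path path
  position 19–20: path path
  position 23–24: path path
  position 26–27: path path
  position 34–35: path path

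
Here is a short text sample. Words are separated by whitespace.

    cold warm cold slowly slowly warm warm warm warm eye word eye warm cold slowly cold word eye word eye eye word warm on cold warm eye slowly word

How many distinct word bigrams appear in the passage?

29 tokens → 28 bigram windows in total.
Repeated bigrams (each contributes count−1 duplicates):
  eye word: 3
  warm warm: 3
  word eye: 3
  cold slowly: 2
  cold warm: 2
  warm cold: 2
  warm eye: 2
10 duplicate windows → 28 − 10 = 18 distinct.

18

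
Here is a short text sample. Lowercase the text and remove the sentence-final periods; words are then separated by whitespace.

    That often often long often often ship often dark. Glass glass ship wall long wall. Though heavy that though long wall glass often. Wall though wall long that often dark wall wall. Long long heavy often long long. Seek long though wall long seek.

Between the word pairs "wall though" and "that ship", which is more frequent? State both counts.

"wall though": 2 occurrences
"that ship": 0 occurrences

"wall though" (2 vs 0)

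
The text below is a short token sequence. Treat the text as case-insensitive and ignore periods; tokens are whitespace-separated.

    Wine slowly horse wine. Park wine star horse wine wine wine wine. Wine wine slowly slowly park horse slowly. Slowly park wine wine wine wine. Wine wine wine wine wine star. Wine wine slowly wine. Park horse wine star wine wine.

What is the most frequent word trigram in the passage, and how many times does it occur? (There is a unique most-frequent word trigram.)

Trigram frequencies (highest first):
  wine wine wine: 11
  wine wine slowly: 2
  slowly slowly park: 2
  wine star wine: 2
  star wine wine: 2
  wine slowly horse: 1
  … (19 more, each ≤ 1)

"wine wine wine", 11 times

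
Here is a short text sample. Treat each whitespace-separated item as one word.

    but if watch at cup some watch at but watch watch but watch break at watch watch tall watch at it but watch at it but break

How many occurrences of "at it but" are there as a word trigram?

Scanning the 25 overlapping trigram windows for "at it but":
  position 20–22: at it but
  position 24–26: at it but

2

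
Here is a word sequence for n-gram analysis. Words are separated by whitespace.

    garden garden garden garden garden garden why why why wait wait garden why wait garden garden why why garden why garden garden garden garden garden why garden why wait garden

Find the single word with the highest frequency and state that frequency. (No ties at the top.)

Unigram frequencies (highest first):
  garden: 17
  why: 9
  wait: 4

"garden", 17 times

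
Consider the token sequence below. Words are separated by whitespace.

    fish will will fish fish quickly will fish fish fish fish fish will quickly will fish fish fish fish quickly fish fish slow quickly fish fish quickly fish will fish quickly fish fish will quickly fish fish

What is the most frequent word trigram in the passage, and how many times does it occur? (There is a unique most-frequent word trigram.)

Trigram frequencies (highest first):
  fish fish fish: 5
  quickly fish fish: 4
  will fish fish: 3
  fish fish quickly: 3
  fish quickly fish: 3
  quickly will fish: 2
  … (13 more, each ≤ 2)

"fish fish fish", 5 times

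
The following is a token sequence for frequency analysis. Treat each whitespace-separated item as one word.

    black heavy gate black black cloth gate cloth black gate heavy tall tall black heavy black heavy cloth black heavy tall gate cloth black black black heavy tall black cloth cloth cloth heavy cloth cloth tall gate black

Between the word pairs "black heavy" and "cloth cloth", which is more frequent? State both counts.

"black heavy" (5 vs 3)

"black heavy": 5 occurrences
"cloth cloth": 3 occurrences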